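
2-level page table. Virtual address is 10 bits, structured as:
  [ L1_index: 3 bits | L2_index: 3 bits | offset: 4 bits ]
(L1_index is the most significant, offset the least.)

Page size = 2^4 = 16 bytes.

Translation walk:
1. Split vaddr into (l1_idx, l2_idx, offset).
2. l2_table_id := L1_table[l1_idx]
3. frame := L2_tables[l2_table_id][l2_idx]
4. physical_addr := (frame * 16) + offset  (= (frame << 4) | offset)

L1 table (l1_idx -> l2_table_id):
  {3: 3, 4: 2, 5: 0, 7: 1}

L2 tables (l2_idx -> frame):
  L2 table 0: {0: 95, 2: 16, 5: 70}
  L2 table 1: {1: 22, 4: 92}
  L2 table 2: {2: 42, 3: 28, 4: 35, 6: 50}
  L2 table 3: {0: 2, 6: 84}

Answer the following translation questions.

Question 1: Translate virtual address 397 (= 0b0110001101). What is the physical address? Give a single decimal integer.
Answer: 45

Derivation:
vaddr = 397 = 0b0110001101
Split: l1_idx=3, l2_idx=0, offset=13
L1[3] = 3
L2[3][0] = 2
paddr = 2 * 16 + 13 = 45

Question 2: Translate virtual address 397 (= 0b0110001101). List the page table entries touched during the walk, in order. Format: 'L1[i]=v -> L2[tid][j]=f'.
vaddr = 397 = 0b0110001101
Split: l1_idx=3, l2_idx=0, offset=13

Answer: L1[3]=3 -> L2[3][0]=2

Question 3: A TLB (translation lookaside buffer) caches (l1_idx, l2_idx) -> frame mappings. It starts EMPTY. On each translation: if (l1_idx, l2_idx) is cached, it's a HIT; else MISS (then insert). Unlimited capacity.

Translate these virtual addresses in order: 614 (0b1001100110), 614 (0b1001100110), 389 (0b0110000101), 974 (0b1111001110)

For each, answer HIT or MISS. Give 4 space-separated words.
Answer: MISS HIT MISS MISS

Derivation:
vaddr=614: (4,6) not in TLB -> MISS, insert
vaddr=614: (4,6) in TLB -> HIT
vaddr=389: (3,0) not in TLB -> MISS, insert
vaddr=974: (7,4) not in TLB -> MISS, insert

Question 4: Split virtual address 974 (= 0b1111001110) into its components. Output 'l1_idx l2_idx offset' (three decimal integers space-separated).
vaddr = 974 = 0b1111001110
  top 3 bits -> l1_idx = 7
  next 3 bits -> l2_idx = 4
  bottom 4 bits -> offset = 14

Answer: 7 4 14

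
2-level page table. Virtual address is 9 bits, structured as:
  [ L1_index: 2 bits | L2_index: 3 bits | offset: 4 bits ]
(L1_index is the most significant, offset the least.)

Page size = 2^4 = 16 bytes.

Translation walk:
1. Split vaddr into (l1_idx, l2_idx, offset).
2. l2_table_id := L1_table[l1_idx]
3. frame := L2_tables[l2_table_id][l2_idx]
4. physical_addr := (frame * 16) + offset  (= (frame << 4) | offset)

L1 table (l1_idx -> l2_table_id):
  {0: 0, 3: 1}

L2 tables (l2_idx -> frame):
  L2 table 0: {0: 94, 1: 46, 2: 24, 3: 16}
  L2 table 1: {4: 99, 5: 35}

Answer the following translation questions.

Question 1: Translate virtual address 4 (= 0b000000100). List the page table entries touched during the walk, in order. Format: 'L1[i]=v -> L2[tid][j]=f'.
Answer: L1[0]=0 -> L2[0][0]=94

Derivation:
vaddr = 4 = 0b000000100
Split: l1_idx=0, l2_idx=0, offset=4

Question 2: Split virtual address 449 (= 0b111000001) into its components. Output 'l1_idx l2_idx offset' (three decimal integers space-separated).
Answer: 3 4 1

Derivation:
vaddr = 449 = 0b111000001
  top 2 bits -> l1_idx = 3
  next 3 bits -> l2_idx = 4
  bottom 4 bits -> offset = 1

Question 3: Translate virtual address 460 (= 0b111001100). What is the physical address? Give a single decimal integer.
vaddr = 460 = 0b111001100
Split: l1_idx=3, l2_idx=4, offset=12
L1[3] = 1
L2[1][4] = 99
paddr = 99 * 16 + 12 = 1596

Answer: 1596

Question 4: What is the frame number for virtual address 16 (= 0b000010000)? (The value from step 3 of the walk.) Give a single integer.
Answer: 46

Derivation:
vaddr = 16: l1_idx=0, l2_idx=1
L1[0] = 0; L2[0][1] = 46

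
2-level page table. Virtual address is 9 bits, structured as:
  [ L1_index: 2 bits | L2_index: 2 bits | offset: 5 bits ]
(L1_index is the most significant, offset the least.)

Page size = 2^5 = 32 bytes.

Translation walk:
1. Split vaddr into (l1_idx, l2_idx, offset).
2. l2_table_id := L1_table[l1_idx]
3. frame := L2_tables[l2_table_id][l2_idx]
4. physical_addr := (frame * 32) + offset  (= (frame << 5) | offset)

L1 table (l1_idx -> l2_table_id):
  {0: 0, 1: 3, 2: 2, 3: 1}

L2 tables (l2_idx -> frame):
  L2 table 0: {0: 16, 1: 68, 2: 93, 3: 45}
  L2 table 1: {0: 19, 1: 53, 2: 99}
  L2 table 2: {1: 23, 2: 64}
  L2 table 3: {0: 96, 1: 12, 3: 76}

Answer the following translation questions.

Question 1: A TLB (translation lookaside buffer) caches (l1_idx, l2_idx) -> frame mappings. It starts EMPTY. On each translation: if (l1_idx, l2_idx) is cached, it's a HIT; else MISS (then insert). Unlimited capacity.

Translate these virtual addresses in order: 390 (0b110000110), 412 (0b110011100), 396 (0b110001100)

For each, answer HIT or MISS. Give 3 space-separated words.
Answer: MISS HIT HIT

Derivation:
vaddr=390: (3,0) not in TLB -> MISS, insert
vaddr=412: (3,0) in TLB -> HIT
vaddr=396: (3,0) in TLB -> HIT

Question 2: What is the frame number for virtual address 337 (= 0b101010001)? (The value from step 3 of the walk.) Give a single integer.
Answer: 64

Derivation:
vaddr = 337: l1_idx=2, l2_idx=2
L1[2] = 2; L2[2][2] = 64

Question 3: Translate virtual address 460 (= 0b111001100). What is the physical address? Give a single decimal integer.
Answer: 3180

Derivation:
vaddr = 460 = 0b111001100
Split: l1_idx=3, l2_idx=2, offset=12
L1[3] = 1
L2[1][2] = 99
paddr = 99 * 32 + 12 = 3180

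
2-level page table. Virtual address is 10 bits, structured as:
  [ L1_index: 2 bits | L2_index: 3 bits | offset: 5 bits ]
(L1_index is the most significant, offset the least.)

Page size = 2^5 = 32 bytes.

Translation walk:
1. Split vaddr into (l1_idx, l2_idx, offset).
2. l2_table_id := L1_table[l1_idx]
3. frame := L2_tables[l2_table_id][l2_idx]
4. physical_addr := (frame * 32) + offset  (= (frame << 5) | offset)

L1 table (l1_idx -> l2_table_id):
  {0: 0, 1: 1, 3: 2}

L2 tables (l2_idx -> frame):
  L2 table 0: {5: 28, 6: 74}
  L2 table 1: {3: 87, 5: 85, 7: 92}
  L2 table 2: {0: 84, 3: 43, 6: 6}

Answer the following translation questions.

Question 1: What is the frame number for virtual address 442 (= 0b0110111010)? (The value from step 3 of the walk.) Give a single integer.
Answer: 85

Derivation:
vaddr = 442: l1_idx=1, l2_idx=5
L1[1] = 1; L2[1][5] = 85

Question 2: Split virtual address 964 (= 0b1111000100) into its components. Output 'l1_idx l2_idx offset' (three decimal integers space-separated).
vaddr = 964 = 0b1111000100
  top 2 bits -> l1_idx = 3
  next 3 bits -> l2_idx = 6
  bottom 5 bits -> offset = 4

Answer: 3 6 4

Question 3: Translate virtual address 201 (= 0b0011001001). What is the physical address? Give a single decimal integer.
vaddr = 201 = 0b0011001001
Split: l1_idx=0, l2_idx=6, offset=9
L1[0] = 0
L2[0][6] = 74
paddr = 74 * 32 + 9 = 2377

Answer: 2377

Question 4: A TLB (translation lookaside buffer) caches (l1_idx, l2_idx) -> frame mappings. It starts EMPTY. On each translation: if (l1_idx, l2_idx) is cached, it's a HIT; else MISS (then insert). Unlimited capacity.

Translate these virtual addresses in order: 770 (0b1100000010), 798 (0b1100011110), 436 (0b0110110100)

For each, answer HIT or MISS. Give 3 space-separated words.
vaddr=770: (3,0) not in TLB -> MISS, insert
vaddr=798: (3,0) in TLB -> HIT
vaddr=436: (1,5) not in TLB -> MISS, insert

Answer: MISS HIT MISS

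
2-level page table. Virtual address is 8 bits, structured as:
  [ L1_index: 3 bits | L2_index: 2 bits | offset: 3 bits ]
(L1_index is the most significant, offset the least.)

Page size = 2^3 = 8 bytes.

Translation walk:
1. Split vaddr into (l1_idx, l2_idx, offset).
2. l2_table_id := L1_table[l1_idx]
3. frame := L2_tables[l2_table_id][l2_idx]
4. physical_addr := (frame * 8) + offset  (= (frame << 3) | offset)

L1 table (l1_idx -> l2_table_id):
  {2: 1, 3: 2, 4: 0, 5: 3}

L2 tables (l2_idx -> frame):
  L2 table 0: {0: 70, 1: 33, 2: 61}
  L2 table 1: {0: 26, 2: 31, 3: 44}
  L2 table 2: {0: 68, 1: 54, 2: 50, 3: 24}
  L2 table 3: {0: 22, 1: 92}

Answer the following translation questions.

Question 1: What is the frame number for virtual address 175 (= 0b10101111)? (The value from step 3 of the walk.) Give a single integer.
vaddr = 175: l1_idx=5, l2_idx=1
L1[5] = 3; L2[3][1] = 92

Answer: 92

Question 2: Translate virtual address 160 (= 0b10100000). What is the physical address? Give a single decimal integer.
vaddr = 160 = 0b10100000
Split: l1_idx=5, l2_idx=0, offset=0
L1[5] = 3
L2[3][0] = 22
paddr = 22 * 8 + 0 = 176

Answer: 176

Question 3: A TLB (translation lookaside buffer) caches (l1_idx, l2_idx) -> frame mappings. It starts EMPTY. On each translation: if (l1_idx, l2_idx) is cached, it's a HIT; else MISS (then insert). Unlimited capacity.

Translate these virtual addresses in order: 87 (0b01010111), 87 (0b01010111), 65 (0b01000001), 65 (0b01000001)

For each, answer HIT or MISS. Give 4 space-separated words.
vaddr=87: (2,2) not in TLB -> MISS, insert
vaddr=87: (2,2) in TLB -> HIT
vaddr=65: (2,0) not in TLB -> MISS, insert
vaddr=65: (2,0) in TLB -> HIT

Answer: MISS HIT MISS HIT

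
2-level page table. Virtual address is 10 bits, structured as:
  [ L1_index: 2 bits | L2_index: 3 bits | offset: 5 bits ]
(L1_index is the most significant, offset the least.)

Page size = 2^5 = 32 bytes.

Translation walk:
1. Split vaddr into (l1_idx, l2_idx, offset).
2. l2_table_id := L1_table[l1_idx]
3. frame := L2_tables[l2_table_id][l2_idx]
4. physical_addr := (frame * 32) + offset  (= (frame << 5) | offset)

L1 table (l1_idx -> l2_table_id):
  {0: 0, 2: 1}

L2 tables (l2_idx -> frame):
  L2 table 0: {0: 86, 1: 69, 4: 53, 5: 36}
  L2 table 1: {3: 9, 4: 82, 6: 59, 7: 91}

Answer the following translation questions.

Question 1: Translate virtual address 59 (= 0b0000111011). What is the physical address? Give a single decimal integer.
Answer: 2235

Derivation:
vaddr = 59 = 0b0000111011
Split: l1_idx=0, l2_idx=1, offset=27
L1[0] = 0
L2[0][1] = 69
paddr = 69 * 32 + 27 = 2235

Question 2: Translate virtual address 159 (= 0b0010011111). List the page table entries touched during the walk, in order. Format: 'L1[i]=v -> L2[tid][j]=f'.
Answer: L1[0]=0 -> L2[0][4]=53

Derivation:
vaddr = 159 = 0b0010011111
Split: l1_idx=0, l2_idx=4, offset=31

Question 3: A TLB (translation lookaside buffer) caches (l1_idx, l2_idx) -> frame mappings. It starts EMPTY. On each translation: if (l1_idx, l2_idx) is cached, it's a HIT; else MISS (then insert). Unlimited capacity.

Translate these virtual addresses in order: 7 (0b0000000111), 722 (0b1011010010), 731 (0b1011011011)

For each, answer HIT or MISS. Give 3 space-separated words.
Answer: MISS MISS HIT

Derivation:
vaddr=7: (0,0) not in TLB -> MISS, insert
vaddr=722: (2,6) not in TLB -> MISS, insert
vaddr=731: (2,6) in TLB -> HIT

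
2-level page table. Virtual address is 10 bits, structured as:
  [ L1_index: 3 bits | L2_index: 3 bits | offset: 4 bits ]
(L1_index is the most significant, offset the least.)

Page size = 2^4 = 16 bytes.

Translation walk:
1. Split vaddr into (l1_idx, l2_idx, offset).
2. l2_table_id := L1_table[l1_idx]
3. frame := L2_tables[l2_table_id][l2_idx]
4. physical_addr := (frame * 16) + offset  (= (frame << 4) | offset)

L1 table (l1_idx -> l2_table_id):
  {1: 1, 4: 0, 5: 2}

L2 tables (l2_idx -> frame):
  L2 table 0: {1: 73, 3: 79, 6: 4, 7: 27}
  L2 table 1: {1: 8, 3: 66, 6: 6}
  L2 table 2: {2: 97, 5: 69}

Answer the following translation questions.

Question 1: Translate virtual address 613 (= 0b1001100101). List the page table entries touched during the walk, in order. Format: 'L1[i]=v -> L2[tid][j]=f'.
vaddr = 613 = 0b1001100101
Split: l1_idx=4, l2_idx=6, offset=5

Answer: L1[4]=0 -> L2[0][6]=4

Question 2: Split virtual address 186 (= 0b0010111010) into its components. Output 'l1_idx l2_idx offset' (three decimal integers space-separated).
Answer: 1 3 10

Derivation:
vaddr = 186 = 0b0010111010
  top 3 bits -> l1_idx = 1
  next 3 bits -> l2_idx = 3
  bottom 4 bits -> offset = 10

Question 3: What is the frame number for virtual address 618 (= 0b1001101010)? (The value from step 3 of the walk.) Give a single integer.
Answer: 4

Derivation:
vaddr = 618: l1_idx=4, l2_idx=6
L1[4] = 0; L2[0][6] = 4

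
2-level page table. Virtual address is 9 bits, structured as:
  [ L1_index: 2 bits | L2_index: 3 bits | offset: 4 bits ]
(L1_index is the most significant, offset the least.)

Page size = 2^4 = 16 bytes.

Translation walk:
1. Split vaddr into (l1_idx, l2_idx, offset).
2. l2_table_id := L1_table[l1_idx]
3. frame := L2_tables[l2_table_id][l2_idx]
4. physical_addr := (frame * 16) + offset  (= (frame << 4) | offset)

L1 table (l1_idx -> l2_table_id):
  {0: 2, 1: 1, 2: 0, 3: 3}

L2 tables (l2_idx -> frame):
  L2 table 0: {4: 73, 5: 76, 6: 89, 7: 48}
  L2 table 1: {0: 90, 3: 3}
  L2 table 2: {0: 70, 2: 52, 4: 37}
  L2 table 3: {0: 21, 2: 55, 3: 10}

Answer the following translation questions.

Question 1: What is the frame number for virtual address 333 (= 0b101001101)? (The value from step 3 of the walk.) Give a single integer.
Answer: 73

Derivation:
vaddr = 333: l1_idx=2, l2_idx=4
L1[2] = 0; L2[0][4] = 73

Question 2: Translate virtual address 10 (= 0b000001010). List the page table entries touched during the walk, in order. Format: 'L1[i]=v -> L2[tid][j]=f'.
vaddr = 10 = 0b000001010
Split: l1_idx=0, l2_idx=0, offset=10

Answer: L1[0]=2 -> L2[2][0]=70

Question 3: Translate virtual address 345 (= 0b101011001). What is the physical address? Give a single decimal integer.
Answer: 1225

Derivation:
vaddr = 345 = 0b101011001
Split: l1_idx=2, l2_idx=5, offset=9
L1[2] = 0
L2[0][5] = 76
paddr = 76 * 16 + 9 = 1225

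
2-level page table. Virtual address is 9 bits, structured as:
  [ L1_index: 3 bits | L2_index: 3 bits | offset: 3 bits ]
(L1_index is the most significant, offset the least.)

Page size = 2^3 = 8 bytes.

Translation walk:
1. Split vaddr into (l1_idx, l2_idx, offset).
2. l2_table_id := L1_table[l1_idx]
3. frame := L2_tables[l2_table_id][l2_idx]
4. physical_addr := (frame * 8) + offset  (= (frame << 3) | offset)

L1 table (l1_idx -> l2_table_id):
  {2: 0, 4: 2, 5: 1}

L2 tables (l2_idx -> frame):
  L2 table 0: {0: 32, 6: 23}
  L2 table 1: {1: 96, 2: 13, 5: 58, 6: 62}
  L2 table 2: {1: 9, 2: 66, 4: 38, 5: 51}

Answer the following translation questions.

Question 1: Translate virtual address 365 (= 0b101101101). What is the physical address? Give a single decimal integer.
Answer: 469

Derivation:
vaddr = 365 = 0b101101101
Split: l1_idx=5, l2_idx=5, offset=5
L1[5] = 1
L2[1][5] = 58
paddr = 58 * 8 + 5 = 469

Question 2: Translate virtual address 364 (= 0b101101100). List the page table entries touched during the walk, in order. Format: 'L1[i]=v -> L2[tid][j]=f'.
vaddr = 364 = 0b101101100
Split: l1_idx=5, l2_idx=5, offset=4

Answer: L1[5]=1 -> L2[1][5]=58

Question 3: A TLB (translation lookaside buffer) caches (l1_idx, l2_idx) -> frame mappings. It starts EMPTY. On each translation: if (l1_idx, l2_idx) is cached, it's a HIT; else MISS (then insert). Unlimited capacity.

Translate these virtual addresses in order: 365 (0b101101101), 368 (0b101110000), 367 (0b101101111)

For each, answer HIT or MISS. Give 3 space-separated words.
vaddr=365: (5,5) not in TLB -> MISS, insert
vaddr=368: (5,6) not in TLB -> MISS, insert
vaddr=367: (5,5) in TLB -> HIT

Answer: MISS MISS HIT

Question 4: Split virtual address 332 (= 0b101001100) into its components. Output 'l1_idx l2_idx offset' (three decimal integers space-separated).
Answer: 5 1 4

Derivation:
vaddr = 332 = 0b101001100
  top 3 bits -> l1_idx = 5
  next 3 bits -> l2_idx = 1
  bottom 3 bits -> offset = 4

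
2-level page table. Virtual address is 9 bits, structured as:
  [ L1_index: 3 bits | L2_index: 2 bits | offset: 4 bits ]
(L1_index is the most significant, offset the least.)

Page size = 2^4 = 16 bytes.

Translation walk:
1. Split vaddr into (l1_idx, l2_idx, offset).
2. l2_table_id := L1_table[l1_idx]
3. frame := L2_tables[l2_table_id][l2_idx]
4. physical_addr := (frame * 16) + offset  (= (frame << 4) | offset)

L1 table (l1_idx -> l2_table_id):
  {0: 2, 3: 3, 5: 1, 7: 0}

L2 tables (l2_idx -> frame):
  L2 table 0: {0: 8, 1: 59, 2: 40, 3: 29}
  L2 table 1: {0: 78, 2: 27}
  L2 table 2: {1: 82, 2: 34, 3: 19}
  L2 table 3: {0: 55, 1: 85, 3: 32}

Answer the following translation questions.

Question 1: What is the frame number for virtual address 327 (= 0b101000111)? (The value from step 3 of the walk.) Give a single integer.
vaddr = 327: l1_idx=5, l2_idx=0
L1[5] = 1; L2[1][0] = 78

Answer: 78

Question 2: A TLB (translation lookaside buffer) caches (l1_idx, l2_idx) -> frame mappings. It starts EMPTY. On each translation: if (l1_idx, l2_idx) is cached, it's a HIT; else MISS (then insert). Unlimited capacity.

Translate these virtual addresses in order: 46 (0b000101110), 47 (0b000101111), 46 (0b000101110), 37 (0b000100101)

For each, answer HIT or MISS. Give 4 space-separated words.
Answer: MISS HIT HIT HIT

Derivation:
vaddr=46: (0,2) not in TLB -> MISS, insert
vaddr=47: (0,2) in TLB -> HIT
vaddr=46: (0,2) in TLB -> HIT
vaddr=37: (0,2) in TLB -> HIT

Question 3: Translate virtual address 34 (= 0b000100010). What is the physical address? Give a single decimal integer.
Answer: 546

Derivation:
vaddr = 34 = 0b000100010
Split: l1_idx=0, l2_idx=2, offset=2
L1[0] = 2
L2[2][2] = 34
paddr = 34 * 16 + 2 = 546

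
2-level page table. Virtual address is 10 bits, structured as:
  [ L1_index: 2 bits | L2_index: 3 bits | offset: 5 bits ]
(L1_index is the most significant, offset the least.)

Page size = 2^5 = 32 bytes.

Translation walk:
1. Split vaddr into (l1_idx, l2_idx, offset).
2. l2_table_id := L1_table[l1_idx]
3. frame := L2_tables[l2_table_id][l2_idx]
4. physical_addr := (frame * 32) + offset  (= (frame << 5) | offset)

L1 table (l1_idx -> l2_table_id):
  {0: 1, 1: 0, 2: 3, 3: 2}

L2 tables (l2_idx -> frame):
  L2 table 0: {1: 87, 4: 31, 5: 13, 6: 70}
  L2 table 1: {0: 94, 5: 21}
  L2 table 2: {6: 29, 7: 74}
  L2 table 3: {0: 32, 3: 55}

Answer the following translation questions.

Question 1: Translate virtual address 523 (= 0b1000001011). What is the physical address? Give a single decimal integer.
vaddr = 523 = 0b1000001011
Split: l1_idx=2, l2_idx=0, offset=11
L1[2] = 3
L2[3][0] = 32
paddr = 32 * 32 + 11 = 1035

Answer: 1035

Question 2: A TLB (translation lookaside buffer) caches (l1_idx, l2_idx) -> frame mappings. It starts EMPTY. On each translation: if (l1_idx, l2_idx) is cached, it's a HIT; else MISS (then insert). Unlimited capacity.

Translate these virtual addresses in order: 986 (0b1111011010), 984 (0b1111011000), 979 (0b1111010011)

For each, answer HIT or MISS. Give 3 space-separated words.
Answer: MISS HIT HIT

Derivation:
vaddr=986: (3,6) not in TLB -> MISS, insert
vaddr=984: (3,6) in TLB -> HIT
vaddr=979: (3,6) in TLB -> HIT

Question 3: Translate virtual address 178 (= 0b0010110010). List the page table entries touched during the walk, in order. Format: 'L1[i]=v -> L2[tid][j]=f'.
Answer: L1[0]=1 -> L2[1][5]=21

Derivation:
vaddr = 178 = 0b0010110010
Split: l1_idx=0, l2_idx=5, offset=18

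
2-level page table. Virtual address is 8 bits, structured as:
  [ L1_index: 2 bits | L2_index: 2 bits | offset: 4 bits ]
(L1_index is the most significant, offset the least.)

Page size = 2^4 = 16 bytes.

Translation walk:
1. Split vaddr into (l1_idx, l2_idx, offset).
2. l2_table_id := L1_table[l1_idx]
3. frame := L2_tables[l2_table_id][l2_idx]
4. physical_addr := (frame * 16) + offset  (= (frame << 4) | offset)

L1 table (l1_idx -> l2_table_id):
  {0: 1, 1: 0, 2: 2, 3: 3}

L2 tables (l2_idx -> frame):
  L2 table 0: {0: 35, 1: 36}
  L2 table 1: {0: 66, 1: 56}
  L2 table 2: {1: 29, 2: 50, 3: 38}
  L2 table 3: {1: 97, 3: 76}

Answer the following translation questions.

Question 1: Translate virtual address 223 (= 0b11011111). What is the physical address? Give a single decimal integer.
vaddr = 223 = 0b11011111
Split: l1_idx=3, l2_idx=1, offset=15
L1[3] = 3
L2[3][1] = 97
paddr = 97 * 16 + 15 = 1567

Answer: 1567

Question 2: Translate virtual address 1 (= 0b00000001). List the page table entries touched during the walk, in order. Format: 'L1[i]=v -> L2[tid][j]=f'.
vaddr = 1 = 0b00000001
Split: l1_idx=0, l2_idx=0, offset=1

Answer: L1[0]=1 -> L2[1][0]=66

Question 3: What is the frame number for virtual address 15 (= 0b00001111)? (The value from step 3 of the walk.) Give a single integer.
vaddr = 15: l1_idx=0, l2_idx=0
L1[0] = 1; L2[1][0] = 66

Answer: 66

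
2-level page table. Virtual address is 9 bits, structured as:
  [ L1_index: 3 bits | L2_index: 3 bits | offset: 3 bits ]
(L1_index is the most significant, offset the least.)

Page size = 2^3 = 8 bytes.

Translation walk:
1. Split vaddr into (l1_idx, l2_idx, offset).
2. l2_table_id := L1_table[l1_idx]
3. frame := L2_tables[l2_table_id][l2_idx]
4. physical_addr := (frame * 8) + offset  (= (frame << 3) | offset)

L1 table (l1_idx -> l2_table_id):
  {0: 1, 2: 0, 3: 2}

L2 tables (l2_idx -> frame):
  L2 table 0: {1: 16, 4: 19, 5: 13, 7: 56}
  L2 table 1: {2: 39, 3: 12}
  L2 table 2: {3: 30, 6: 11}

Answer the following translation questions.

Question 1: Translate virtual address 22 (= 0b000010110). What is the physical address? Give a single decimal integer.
vaddr = 22 = 0b000010110
Split: l1_idx=0, l2_idx=2, offset=6
L1[0] = 1
L2[1][2] = 39
paddr = 39 * 8 + 6 = 318

Answer: 318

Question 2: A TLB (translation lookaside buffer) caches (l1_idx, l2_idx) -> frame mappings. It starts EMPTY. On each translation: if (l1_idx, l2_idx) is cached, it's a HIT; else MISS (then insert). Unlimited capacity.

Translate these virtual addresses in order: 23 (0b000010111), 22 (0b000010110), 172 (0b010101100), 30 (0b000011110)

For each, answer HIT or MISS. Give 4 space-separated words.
Answer: MISS HIT MISS MISS

Derivation:
vaddr=23: (0,2) not in TLB -> MISS, insert
vaddr=22: (0,2) in TLB -> HIT
vaddr=172: (2,5) not in TLB -> MISS, insert
vaddr=30: (0,3) not in TLB -> MISS, insert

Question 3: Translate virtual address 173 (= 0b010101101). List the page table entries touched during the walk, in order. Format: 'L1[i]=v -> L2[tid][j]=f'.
vaddr = 173 = 0b010101101
Split: l1_idx=2, l2_idx=5, offset=5

Answer: L1[2]=0 -> L2[0][5]=13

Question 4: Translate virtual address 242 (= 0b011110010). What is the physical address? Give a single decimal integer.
Answer: 90

Derivation:
vaddr = 242 = 0b011110010
Split: l1_idx=3, l2_idx=6, offset=2
L1[3] = 2
L2[2][6] = 11
paddr = 11 * 8 + 2 = 90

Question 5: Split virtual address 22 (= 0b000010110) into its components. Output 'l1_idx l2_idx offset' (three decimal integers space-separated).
vaddr = 22 = 0b000010110
  top 3 bits -> l1_idx = 0
  next 3 bits -> l2_idx = 2
  bottom 3 bits -> offset = 6

Answer: 0 2 6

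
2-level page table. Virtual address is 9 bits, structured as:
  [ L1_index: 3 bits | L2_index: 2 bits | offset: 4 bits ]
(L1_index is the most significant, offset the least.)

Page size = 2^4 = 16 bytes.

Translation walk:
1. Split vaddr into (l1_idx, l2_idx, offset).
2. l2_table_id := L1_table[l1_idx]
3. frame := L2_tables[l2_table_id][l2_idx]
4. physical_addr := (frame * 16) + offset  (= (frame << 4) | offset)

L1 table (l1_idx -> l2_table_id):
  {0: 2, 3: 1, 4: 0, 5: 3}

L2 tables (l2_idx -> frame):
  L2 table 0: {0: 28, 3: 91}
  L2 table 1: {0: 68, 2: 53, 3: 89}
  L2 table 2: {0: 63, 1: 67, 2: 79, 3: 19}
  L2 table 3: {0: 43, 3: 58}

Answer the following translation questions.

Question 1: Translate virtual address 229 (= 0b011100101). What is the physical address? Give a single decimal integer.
Answer: 853

Derivation:
vaddr = 229 = 0b011100101
Split: l1_idx=3, l2_idx=2, offset=5
L1[3] = 1
L2[1][2] = 53
paddr = 53 * 16 + 5 = 853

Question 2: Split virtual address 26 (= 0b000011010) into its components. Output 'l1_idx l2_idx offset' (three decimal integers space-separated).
Answer: 0 1 10

Derivation:
vaddr = 26 = 0b000011010
  top 3 bits -> l1_idx = 0
  next 2 bits -> l2_idx = 1
  bottom 4 bits -> offset = 10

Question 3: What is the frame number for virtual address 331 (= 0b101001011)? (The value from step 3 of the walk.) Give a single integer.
Answer: 43

Derivation:
vaddr = 331: l1_idx=5, l2_idx=0
L1[5] = 3; L2[3][0] = 43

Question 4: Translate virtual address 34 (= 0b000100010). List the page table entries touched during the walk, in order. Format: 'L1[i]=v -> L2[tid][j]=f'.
vaddr = 34 = 0b000100010
Split: l1_idx=0, l2_idx=2, offset=2

Answer: L1[0]=2 -> L2[2][2]=79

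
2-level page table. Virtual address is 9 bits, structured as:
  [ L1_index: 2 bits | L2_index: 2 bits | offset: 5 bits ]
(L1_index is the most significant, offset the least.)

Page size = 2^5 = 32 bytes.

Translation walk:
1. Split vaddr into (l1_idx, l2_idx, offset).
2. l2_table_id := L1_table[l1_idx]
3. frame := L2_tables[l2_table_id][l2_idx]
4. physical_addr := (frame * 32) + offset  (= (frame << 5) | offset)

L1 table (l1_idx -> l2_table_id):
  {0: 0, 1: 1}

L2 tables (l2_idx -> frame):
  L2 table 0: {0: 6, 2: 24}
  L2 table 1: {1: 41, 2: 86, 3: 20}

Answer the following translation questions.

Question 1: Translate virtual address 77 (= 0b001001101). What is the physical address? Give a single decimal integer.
vaddr = 77 = 0b001001101
Split: l1_idx=0, l2_idx=2, offset=13
L1[0] = 0
L2[0][2] = 24
paddr = 24 * 32 + 13 = 781

Answer: 781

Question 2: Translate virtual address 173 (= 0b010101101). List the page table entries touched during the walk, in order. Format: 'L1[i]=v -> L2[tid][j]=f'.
Answer: L1[1]=1 -> L2[1][1]=41

Derivation:
vaddr = 173 = 0b010101101
Split: l1_idx=1, l2_idx=1, offset=13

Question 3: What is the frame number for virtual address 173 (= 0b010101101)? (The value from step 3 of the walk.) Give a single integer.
Answer: 41

Derivation:
vaddr = 173: l1_idx=1, l2_idx=1
L1[1] = 1; L2[1][1] = 41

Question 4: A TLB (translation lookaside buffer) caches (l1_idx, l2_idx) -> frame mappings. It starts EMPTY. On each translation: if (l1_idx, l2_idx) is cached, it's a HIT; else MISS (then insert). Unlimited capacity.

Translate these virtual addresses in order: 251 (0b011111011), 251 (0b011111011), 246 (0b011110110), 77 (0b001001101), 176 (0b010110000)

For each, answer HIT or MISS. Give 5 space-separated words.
vaddr=251: (1,3) not in TLB -> MISS, insert
vaddr=251: (1,3) in TLB -> HIT
vaddr=246: (1,3) in TLB -> HIT
vaddr=77: (0,2) not in TLB -> MISS, insert
vaddr=176: (1,1) not in TLB -> MISS, insert

Answer: MISS HIT HIT MISS MISS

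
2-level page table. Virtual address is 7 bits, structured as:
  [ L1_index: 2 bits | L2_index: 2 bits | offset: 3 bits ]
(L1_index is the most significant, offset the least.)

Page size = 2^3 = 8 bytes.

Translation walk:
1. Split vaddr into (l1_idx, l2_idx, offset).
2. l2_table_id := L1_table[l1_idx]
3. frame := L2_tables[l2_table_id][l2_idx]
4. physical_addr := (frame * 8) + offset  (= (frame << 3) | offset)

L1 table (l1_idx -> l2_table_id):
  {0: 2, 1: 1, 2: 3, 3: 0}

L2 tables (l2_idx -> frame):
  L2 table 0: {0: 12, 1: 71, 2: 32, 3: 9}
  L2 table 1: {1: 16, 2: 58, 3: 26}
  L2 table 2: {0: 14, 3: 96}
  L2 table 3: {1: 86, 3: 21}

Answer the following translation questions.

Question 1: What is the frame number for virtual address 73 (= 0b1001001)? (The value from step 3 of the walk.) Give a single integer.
Answer: 86

Derivation:
vaddr = 73: l1_idx=2, l2_idx=1
L1[2] = 3; L2[3][1] = 86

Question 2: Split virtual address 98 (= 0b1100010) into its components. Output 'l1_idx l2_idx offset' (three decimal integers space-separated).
vaddr = 98 = 0b1100010
  top 2 bits -> l1_idx = 3
  next 2 bits -> l2_idx = 0
  bottom 3 bits -> offset = 2

Answer: 3 0 2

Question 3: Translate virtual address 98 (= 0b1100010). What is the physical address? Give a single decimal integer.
Answer: 98

Derivation:
vaddr = 98 = 0b1100010
Split: l1_idx=3, l2_idx=0, offset=2
L1[3] = 0
L2[0][0] = 12
paddr = 12 * 8 + 2 = 98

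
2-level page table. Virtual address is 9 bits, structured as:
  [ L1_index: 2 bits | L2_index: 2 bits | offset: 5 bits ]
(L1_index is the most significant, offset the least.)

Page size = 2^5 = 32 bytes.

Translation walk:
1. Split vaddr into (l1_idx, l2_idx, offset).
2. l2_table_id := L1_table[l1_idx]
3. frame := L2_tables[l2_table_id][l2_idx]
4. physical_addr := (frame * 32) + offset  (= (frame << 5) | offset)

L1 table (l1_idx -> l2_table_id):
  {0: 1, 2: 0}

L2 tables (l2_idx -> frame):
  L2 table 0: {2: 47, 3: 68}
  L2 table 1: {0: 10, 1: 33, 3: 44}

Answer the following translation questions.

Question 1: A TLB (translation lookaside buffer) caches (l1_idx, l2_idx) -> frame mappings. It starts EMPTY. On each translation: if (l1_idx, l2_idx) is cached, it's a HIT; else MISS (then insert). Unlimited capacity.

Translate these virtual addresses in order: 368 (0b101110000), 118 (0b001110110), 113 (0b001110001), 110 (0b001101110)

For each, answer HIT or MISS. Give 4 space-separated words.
vaddr=368: (2,3) not in TLB -> MISS, insert
vaddr=118: (0,3) not in TLB -> MISS, insert
vaddr=113: (0,3) in TLB -> HIT
vaddr=110: (0,3) in TLB -> HIT

Answer: MISS MISS HIT HIT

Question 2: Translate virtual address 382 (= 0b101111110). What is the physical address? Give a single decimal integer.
Answer: 2206

Derivation:
vaddr = 382 = 0b101111110
Split: l1_idx=2, l2_idx=3, offset=30
L1[2] = 0
L2[0][3] = 68
paddr = 68 * 32 + 30 = 2206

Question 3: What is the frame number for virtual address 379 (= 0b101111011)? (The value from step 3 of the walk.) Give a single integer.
vaddr = 379: l1_idx=2, l2_idx=3
L1[2] = 0; L2[0][3] = 68

Answer: 68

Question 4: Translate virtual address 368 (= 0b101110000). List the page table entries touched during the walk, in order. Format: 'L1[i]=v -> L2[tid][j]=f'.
vaddr = 368 = 0b101110000
Split: l1_idx=2, l2_idx=3, offset=16

Answer: L1[2]=0 -> L2[0][3]=68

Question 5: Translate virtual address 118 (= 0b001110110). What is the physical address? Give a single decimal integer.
vaddr = 118 = 0b001110110
Split: l1_idx=0, l2_idx=3, offset=22
L1[0] = 1
L2[1][3] = 44
paddr = 44 * 32 + 22 = 1430

Answer: 1430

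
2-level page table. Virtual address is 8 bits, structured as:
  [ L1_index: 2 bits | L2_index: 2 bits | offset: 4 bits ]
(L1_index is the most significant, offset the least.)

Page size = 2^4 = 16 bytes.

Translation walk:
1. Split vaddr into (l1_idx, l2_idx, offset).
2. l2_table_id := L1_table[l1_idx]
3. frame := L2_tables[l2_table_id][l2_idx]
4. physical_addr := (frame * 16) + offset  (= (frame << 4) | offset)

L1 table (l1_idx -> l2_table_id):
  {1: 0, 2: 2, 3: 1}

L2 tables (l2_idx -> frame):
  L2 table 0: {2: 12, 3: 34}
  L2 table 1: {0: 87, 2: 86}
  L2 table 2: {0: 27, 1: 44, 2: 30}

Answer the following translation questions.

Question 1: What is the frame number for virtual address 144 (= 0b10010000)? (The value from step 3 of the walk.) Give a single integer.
Answer: 44

Derivation:
vaddr = 144: l1_idx=2, l2_idx=1
L1[2] = 2; L2[2][1] = 44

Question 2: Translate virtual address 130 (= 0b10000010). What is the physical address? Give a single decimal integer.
vaddr = 130 = 0b10000010
Split: l1_idx=2, l2_idx=0, offset=2
L1[2] = 2
L2[2][0] = 27
paddr = 27 * 16 + 2 = 434

Answer: 434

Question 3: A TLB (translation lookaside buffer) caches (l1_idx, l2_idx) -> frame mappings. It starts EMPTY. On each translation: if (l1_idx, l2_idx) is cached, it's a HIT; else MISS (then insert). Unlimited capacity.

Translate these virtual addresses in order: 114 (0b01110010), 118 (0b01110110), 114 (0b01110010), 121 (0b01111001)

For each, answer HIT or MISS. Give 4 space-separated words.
Answer: MISS HIT HIT HIT

Derivation:
vaddr=114: (1,3) not in TLB -> MISS, insert
vaddr=118: (1,3) in TLB -> HIT
vaddr=114: (1,3) in TLB -> HIT
vaddr=121: (1,3) in TLB -> HIT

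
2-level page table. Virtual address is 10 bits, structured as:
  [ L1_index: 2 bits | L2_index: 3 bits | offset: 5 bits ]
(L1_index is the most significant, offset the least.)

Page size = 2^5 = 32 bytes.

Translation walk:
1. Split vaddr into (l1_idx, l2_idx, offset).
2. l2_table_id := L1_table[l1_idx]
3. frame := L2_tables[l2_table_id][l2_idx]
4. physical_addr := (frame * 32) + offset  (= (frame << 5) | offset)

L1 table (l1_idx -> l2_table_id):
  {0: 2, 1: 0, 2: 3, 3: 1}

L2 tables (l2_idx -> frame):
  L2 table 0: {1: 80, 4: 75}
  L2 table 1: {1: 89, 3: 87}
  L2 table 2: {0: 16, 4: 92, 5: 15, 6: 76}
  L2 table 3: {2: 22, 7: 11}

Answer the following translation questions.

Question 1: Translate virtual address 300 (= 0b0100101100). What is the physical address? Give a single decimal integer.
Answer: 2572

Derivation:
vaddr = 300 = 0b0100101100
Split: l1_idx=1, l2_idx=1, offset=12
L1[1] = 0
L2[0][1] = 80
paddr = 80 * 32 + 12 = 2572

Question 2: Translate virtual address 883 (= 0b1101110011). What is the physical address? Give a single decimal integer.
vaddr = 883 = 0b1101110011
Split: l1_idx=3, l2_idx=3, offset=19
L1[3] = 1
L2[1][3] = 87
paddr = 87 * 32 + 19 = 2803

Answer: 2803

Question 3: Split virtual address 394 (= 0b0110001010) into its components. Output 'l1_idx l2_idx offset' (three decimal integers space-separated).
Answer: 1 4 10

Derivation:
vaddr = 394 = 0b0110001010
  top 2 bits -> l1_idx = 1
  next 3 bits -> l2_idx = 4
  bottom 5 bits -> offset = 10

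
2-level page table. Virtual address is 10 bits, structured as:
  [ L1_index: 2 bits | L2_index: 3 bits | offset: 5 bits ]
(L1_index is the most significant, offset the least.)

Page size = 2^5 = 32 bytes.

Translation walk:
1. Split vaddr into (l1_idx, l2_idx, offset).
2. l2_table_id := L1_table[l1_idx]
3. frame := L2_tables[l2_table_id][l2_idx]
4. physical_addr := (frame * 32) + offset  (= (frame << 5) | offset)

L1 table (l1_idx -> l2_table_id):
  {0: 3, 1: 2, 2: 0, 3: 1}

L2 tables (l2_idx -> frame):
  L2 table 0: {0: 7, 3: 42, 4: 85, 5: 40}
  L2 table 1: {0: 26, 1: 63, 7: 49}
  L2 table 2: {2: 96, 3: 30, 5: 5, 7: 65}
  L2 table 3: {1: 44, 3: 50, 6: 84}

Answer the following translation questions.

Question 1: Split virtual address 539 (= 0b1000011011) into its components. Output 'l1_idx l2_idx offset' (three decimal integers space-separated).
vaddr = 539 = 0b1000011011
  top 2 bits -> l1_idx = 2
  next 3 bits -> l2_idx = 0
  bottom 5 bits -> offset = 27

Answer: 2 0 27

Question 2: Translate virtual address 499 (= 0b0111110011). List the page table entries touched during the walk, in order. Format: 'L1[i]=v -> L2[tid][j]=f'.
vaddr = 499 = 0b0111110011
Split: l1_idx=1, l2_idx=7, offset=19

Answer: L1[1]=2 -> L2[2][7]=65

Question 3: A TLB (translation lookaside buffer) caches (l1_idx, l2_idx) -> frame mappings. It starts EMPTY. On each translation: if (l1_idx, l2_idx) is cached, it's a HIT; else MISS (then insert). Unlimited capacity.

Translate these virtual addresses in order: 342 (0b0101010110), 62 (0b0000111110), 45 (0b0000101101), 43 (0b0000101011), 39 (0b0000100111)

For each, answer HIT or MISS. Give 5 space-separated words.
Answer: MISS MISS HIT HIT HIT

Derivation:
vaddr=342: (1,2) not in TLB -> MISS, insert
vaddr=62: (0,1) not in TLB -> MISS, insert
vaddr=45: (0,1) in TLB -> HIT
vaddr=43: (0,1) in TLB -> HIT
vaddr=39: (0,1) in TLB -> HIT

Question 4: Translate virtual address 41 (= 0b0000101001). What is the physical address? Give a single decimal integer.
vaddr = 41 = 0b0000101001
Split: l1_idx=0, l2_idx=1, offset=9
L1[0] = 3
L2[3][1] = 44
paddr = 44 * 32 + 9 = 1417

Answer: 1417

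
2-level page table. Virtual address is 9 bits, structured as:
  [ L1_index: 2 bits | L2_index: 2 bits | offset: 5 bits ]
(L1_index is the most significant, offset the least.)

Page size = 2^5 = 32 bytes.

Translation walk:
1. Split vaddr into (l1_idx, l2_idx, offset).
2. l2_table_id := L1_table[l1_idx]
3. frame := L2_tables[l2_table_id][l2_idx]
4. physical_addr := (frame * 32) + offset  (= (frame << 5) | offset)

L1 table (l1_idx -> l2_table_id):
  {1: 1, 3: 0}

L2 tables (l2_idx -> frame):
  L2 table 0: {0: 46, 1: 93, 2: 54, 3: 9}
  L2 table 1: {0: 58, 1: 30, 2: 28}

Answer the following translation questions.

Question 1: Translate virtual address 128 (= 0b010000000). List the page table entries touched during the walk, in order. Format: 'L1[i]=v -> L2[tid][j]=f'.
Answer: L1[1]=1 -> L2[1][0]=58

Derivation:
vaddr = 128 = 0b010000000
Split: l1_idx=1, l2_idx=0, offset=0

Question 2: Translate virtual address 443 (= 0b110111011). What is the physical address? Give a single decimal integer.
Answer: 3003

Derivation:
vaddr = 443 = 0b110111011
Split: l1_idx=3, l2_idx=1, offset=27
L1[3] = 0
L2[0][1] = 93
paddr = 93 * 32 + 27 = 3003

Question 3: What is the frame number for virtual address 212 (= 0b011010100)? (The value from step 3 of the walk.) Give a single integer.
Answer: 28

Derivation:
vaddr = 212: l1_idx=1, l2_idx=2
L1[1] = 1; L2[1][2] = 28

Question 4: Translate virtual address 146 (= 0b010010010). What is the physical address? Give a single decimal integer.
vaddr = 146 = 0b010010010
Split: l1_idx=1, l2_idx=0, offset=18
L1[1] = 1
L2[1][0] = 58
paddr = 58 * 32 + 18 = 1874

Answer: 1874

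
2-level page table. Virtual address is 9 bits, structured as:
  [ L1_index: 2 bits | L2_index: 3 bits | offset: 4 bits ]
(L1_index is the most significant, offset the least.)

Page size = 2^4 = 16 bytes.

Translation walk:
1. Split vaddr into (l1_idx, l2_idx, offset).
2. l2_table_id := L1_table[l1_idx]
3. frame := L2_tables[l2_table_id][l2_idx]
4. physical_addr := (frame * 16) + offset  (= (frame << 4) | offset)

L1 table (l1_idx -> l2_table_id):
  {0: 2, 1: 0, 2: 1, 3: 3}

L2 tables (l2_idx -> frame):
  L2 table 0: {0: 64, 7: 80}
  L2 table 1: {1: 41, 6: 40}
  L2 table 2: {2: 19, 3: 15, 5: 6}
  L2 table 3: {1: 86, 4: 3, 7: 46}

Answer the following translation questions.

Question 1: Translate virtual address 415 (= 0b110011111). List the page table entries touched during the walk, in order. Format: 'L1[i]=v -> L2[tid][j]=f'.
vaddr = 415 = 0b110011111
Split: l1_idx=3, l2_idx=1, offset=15

Answer: L1[3]=3 -> L2[3][1]=86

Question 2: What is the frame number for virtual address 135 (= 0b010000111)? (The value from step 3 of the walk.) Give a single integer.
vaddr = 135: l1_idx=1, l2_idx=0
L1[1] = 0; L2[0][0] = 64

Answer: 64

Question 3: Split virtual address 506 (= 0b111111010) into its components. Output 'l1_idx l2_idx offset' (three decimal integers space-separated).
vaddr = 506 = 0b111111010
  top 2 bits -> l1_idx = 3
  next 3 bits -> l2_idx = 7
  bottom 4 bits -> offset = 10

Answer: 3 7 10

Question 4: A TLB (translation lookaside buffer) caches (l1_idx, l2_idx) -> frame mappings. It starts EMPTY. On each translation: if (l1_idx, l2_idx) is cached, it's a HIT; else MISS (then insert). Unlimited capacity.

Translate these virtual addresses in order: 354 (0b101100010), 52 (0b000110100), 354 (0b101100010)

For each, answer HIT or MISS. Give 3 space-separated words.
Answer: MISS MISS HIT

Derivation:
vaddr=354: (2,6) not in TLB -> MISS, insert
vaddr=52: (0,3) not in TLB -> MISS, insert
vaddr=354: (2,6) in TLB -> HIT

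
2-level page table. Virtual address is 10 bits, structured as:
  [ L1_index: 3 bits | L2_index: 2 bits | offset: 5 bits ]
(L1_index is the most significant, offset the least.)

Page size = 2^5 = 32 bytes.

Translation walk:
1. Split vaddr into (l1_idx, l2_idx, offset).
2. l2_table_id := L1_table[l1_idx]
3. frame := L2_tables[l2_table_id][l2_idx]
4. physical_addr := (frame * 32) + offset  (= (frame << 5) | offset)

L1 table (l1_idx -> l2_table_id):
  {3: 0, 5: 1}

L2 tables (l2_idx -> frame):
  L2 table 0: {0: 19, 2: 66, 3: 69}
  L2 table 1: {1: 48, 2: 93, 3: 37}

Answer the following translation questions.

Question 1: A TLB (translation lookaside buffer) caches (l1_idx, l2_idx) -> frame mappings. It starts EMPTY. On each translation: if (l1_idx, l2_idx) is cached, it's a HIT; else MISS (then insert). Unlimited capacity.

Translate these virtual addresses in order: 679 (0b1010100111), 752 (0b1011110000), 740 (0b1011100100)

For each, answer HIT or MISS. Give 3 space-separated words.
Answer: MISS MISS HIT

Derivation:
vaddr=679: (5,1) not in TLB -> MISS, insert
vaddr=752: (5,3) not in TLB -> MISS, insert
vaddr=740: (5,3) in TLB -> HIT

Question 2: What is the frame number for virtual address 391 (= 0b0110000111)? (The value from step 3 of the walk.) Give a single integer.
vaddr = 391: l1_idx=3, l2_idx=0
L1[3] = 0; L2[0][0] = 19

Answer: 19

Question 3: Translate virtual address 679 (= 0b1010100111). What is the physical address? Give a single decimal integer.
Answer: 1543

Derivation:
vaddr = 679 = 0b1010100111
Split: l1_idx=5, l2_idx=1, offset=7
L1[5] = 1
L2[1][1] = 48
paddr = 48 * 32 + 7 = 1543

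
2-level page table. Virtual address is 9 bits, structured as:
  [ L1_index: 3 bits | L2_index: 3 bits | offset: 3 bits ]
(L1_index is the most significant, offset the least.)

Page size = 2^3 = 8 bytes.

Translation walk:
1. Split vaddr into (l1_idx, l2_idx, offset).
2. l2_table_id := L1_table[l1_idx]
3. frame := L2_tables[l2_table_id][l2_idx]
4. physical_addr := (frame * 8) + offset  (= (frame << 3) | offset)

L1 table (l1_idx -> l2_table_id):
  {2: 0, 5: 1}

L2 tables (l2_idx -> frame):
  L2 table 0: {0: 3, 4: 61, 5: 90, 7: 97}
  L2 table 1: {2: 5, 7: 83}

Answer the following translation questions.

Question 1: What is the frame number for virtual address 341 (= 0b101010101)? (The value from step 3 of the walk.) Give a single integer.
Answer: 5

Derivation:
vaddr = 341: l1_idx=5, l2_idx=2
L1[5] = 1; L2[1][2] = 5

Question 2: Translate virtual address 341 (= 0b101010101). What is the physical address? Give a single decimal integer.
Answer: 45

Derivation:
vaddr = 341 = 0b101010101
Split: l1_idx=5, l2_idx=2, offset=5
L1[5] = 1
L2[1][2] = 5
paddr = 5 * 8 + 5 = 45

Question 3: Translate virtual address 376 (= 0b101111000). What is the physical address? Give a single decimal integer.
Answer: 664

Derivation:
vaddr = 376 = 0b101111000
Split: l1_idx=5, l2_idx=7, offset=0
L1[5] = 1
L2[1][7] = 83
paddr = 83 * 8 + 0 = 664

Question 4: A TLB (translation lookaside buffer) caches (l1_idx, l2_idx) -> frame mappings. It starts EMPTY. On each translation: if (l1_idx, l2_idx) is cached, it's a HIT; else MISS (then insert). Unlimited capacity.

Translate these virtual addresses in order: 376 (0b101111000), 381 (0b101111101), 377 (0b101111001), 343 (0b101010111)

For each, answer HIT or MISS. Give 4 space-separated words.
Answer: MISS HIT HIT MISS

Derivation:
vaddr=376: (5,7) not in TLB -> MISS, insert
vaddr=381: (5,7) in TLB -> HIT
vaddr=377: (5,7) in TLB -> HIT
vaddr=343: (5,2) not in TLB -> MISS, insert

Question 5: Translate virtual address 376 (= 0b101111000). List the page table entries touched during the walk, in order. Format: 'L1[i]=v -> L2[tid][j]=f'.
Answer: L1[5]=1 -> L2[1][7]=83

Derivation:
vaddr = 376 = 0b101111000
Split: l1_idx=5, l2_idx=7, offset=0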